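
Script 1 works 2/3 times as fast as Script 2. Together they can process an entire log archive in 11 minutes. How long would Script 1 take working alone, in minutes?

55/2 minutes

Let Script 2's rate be r; then Script 1's rate is (2/3)r, so together (2/3 + 1)r = (5/3)r = 1/11.
Thus r = 3/55 per minute.
Script 2 alone: 55/3 minutes; Script 1 alone: 55/2 minutes.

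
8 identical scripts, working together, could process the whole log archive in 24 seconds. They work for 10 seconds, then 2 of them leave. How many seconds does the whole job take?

86/3 seconds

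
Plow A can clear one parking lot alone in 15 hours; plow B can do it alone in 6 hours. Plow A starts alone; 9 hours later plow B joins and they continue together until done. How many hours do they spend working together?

12/7 hours

In 9 hours plow A does 9/15 = 3/5 of the job, leaving 2/5.
Plow A and plow B together work at 7/30 per hour, so finishing takes 2/5 ÷ 7/30 = 12/7 hours.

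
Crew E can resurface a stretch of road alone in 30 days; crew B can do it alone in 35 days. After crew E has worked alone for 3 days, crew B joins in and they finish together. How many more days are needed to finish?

189/13 days

In 3 days crew E does 3/30 = 1/10 of the job, leaving 9/10.
Crew E and crew B together work at 13/210 per day, so finishing takes 9/10 ÷ 13/210 = 189/13 days.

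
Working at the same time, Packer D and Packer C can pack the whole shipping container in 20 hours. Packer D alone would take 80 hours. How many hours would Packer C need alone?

Combined rate is 1/20 per hour.
Known contribution: 1/80 per hour.
So Packer C's rate is 1/20 − 1/80 = 3/80, meaning 80/3 hours alone.

80/3 hours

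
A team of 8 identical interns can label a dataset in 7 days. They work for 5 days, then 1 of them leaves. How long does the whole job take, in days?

51/7 days

One intern does 1/56 of the job per day.
After 5 days with 8 interns, 5/7 is done (2/7 left).
With 7 interns the rate is 7/56 = 1/8, so the rest takes 2/7 ÷ 1/8 = 16/7 days.
Total = 5 + 16/7 = 51/7 days.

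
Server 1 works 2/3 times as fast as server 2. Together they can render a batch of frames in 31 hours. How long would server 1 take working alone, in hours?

155/2 hours

Let server 2's rate be r; then server 1's rate is (2/3)r, so together (2/3 + 1)r = (5/3)r = 1/31.
Thus r = 3/155 per hour.
Server 2 alone: 155/3 hours; server 1 alone: 155/2 hours.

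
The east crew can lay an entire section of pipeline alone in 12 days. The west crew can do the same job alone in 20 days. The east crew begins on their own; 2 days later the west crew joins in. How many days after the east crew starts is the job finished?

In the first 2 days the east crew alone does 2/12 = 1/6 of the job, leaving 5/6.
Once everyone is working, combined rate: 1/12 + 1/20 = (5 + 3)/60 = 8/60 = 2/15 per day.
Remaining 5/6 at 2/15 per day takes 25/4 days.
Total from the start = 2 + 25/4 = 33/4 days.

33/4 days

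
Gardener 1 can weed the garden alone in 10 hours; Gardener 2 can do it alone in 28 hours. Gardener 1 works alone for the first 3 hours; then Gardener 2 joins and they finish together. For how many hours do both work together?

In 3 hours Gardener 1 does 3/10 of the job, leaving 7/10.
Gardener 1 and Gardener 2 together work at 19/140 per hour, so finishing takes 7/10 ÷ 19/140 = 98/19 hours.

98/19 hours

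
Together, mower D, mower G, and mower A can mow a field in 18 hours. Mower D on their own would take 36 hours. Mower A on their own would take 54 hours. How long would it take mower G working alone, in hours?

108 hours

Combined rate is 1/18 per hour.
Known contribution: 1/36 + 1/54 = (3 + 2)/108 = 5/108 per hour.
So mower G's rate is 1/18 − 5/108 = 1/108, meaning 108 hours alone.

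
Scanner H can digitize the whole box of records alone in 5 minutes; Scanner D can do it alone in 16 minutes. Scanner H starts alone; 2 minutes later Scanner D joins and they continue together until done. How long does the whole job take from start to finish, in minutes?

In 2 minutes Scanner H does 2/5 of the job, leaving 3/5.
Scanner H and Scanner D together work at 21/80 per minute, so finishing takes 3/5 ÷ 21/80 = 16/7 minutes.
Total time = 2 + 16/7 = 30/7 minutes.

30/7 minutes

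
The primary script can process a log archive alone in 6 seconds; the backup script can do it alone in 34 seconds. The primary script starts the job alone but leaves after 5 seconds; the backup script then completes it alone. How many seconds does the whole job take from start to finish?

32/3 seconds

In 5 seconds the primary script does 5/6 of the job, leaving 1/6.
The backup script works at 1/34 per second, so finishing takes 1/6 ÷ 1/34 = 17/3 seconds.
Total time = 5 + 17/3 = 32/3 seconds.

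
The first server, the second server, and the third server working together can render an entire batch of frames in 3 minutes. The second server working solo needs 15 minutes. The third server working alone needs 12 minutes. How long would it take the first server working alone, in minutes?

60/11 minutes

Combined rate is 1/3 per minute.
Known contribution: 1/15 + 1/12 = (4 + 5)/60 = 9/60 = 3/20 per minute.
So the first server's rate is 1/3 − 3/20 = 11/60, meaning 60/11 minutes alone.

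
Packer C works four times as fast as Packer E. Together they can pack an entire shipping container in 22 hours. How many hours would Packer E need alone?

110 hours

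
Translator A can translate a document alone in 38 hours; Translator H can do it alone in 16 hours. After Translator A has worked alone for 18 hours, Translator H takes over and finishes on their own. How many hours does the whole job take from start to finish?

502/19 hours

In 18 hours Translator A does 18/38 = 9/19 of the job, leaving 10/19.
Translator H works at 1/16 per hour, so finishing takes 10/19 ÷ 1/16 = 160/19 hours.
Total time = 18 + 160/19 = 502/19 hours.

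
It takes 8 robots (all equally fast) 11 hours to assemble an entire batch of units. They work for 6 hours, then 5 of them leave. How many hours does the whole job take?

58/3 hours

One robot does 1/88 of the job per hour.
After 6 hours with 8 robots, 6/11 is done (5/11 left).
With 3 robots the rate is 3/88, so the rest takes 5/11 ÷ 3/88 = 40/3 hours.
Total = 6 + 40/3 = 58/3 hours.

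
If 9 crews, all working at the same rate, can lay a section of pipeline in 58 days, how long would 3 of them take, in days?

Total work is 9·58 = 522 crew-days.
With 3 crews: 522/3 = 174 days.

174 days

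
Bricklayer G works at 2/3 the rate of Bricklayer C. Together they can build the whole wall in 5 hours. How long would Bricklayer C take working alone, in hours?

25/3 hours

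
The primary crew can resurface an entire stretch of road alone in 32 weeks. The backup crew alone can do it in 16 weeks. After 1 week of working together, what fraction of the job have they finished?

3/32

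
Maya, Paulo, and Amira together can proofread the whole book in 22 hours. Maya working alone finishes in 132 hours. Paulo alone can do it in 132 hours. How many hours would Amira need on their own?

33 hours

Combined rate is 1/22 per hour.
Known contribution: 1/132 + 1/132 = (1 + 1)/132 = 2/132 = 1/66 per hour.
So Amira's rate is 1/22 − 1/66 = 1/33, meaning 33 hours alone.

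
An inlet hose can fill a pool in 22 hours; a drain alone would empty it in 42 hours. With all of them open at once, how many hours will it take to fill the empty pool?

231/5 hours

Net rate = 1/22 − 1/42 = (21 − 11)/462 = 10/462 = 5/231 per hour.
Filling time = 1 ÷ (5/231) = 231/5 hours.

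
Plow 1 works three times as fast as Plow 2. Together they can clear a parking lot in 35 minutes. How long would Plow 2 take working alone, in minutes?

140 minutes

Let Plow 2's rate be r; then Plow 1's rate is 3r, so together (3 + 1)r = 4r = 1/35.
Thus r = 1/140 per minute.
Plow 2 alone: 140 minutes; Plow 1 alone: 140/3 minutes.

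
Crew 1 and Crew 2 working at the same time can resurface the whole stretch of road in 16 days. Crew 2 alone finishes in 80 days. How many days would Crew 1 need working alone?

Combined rate is 1/16 per day.
Known contribution: 1/80 per day.
So Crew 1's rate is 1/16 − 1/80 = 1/20, meaning 20 days alone.

20 days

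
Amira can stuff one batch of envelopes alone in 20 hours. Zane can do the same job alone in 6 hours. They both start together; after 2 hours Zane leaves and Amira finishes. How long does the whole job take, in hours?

40/3 hours

In the first 2 hours the combined rate is 13/60, so 13/30 of the job is done, leaving 17/30.
After Zane leaves the rate is 1/20 per hour; the remaining 17/30 takes 34/3 hours.
Total = 2 + 34/3 = 40/3 hours.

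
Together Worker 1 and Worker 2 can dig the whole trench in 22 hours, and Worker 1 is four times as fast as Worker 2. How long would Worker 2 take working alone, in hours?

Let Worker 2's rate be r; then Worker 1's rate is 4r, so together (4 + 1)r = 5r = 1/22.
Thus r = 1/110 per hour.
Worker 2 alone: 110 hours; Worker 1 alone: 55/2 hours.

110 hours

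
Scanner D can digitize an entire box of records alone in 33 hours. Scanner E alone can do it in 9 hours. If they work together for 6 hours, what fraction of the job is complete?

28/33

Combined rate: 1/33 + 1/9 = (3 + 11)/99 = 14/99 per hour.
In 6 hours they complete 6·14/99 = 28/33 of the job.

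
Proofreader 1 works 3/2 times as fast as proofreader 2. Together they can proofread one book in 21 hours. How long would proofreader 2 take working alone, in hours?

105/2 hours

Let proofreader 2's rate be r; then proofreader 1's rate is (3/2)r, so together (3/2 + 1)r = (5/2)r = 1/21.
Thus r = 2/105 per hour.
Proofreader 2 alone: 105/2 hours; proofreader 1 alone: 35 hours.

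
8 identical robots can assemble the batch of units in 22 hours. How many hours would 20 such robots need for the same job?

Total work is 8·22 = 176 robot-hours.
With 20 robots: 176/20 = 44/5 hours.

44/5 hours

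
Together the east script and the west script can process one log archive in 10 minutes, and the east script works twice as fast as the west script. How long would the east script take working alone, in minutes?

Let the west script's rate be r; then the east script's rate is 2r, so together (2 + 1)r = 3r = 1/10.
Thus r = 1/30 per minute.
The west script alone: 30 minutes; the east script alone: 15 minutes.

15 minutes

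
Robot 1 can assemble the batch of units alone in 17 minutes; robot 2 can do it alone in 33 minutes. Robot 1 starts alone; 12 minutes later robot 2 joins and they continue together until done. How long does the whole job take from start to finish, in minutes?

In 12 minutes robot 1 does 12/17 of the job, leaving 5/17.
Robot 1 and robot 2 together work at 50/561 per minute, so finishing takes 5/17 ÷ 50/561 = 33/10 minutes.
Total time = 12 + 33/10 = 153/10 minutes.

153/10 minutes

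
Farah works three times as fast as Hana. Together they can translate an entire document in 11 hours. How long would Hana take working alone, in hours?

44 hours

Let Hana's rate be r; then Farah's rate is 3r, so together (3 + 1)r = 4r = 1/11.
Thus r = 1/44 per hour.
Hana alone: 44 hours; Farah alone: 44/3 hours.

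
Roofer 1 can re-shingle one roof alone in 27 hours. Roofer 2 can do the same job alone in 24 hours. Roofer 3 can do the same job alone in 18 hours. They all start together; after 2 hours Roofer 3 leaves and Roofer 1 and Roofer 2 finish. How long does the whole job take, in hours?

In the first 2 hours the combined rate is 29/216, so 29/108 of the job is done, leaving 79/108.
After Roofer 3 leaves the rate is 17/216 per hour; the remaining 79/108 takes 158/17 hours.
Total = 2 + 158/17 = 192/17 hours.

192/17 hours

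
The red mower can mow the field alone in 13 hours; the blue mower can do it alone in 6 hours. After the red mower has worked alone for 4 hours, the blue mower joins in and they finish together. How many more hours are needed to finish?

54/19 hours

In 4 hours the red mower does 4/13 of the job, leaving 9/13.
The red mower and the blue mower together work at 19/78 per hour, so finishing takes 9/13 ÷ 19/78 = 54/19 hours.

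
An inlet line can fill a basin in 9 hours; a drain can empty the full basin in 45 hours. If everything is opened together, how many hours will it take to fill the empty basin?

Net rate = 1/9 − 1/45 = (5 − 1)/45 = 4/45 per hour.
Filling time = 1 ÷ (4/45) = 45/4 hours.

45/4 hours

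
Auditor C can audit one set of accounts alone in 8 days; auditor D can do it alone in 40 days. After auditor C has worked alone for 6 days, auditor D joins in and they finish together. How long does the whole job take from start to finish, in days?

23/3 days

In 6 days auditor C does 6/8 = 3/4 of the job, leaving 1/4.
Auditor C and auditor D together work at 3/20 per day, so finishing takes 1/4 ÷ 3/20 = 5/3 days.
Total time = 6 + 5/3 = 23/3 days.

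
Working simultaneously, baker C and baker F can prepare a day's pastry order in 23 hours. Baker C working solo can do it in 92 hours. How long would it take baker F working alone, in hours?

92/3 hours

Combined rate is 1/23 per hour.
Known contribution: 1/92 per hour.
So baker F's rate is 1/23 − 1/92 = 3/92, meaning 92/3 hours alone.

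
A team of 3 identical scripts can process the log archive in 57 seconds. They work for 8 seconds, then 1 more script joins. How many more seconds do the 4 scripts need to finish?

147/4 seconds

One script does 1/171 of the job per second.
After 8 seconds with 3 scripts, 8/57 is done (49/57 left).
With 4 scripts the rate is 4/171, so the rest takes 49/57 ÷ 4/171 = 147/4 seconds.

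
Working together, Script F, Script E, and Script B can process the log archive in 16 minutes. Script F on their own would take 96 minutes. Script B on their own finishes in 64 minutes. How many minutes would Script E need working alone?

192/7 minutes

Combined rate is 1/16 per minute.
Known contribution: 1/96 + 1/64 = (2 + 3)/192 = 5/192 per minute.
So Script E's rate is 1/16 − 5/192 = 7/192, meaning 192/7 minutes alone.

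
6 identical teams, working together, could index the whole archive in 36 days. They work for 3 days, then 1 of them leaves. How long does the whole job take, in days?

213/5 days

One team does 1/216 of the job per day.
After 3 days with 6 teams, 1/12 is done (11/12 left).
With 5 teams the rate is 5/216, so the rest takes 11/12 ÷ 5/216 = 198/5 days.
Total = 3 + 198/5 = 213/5 days.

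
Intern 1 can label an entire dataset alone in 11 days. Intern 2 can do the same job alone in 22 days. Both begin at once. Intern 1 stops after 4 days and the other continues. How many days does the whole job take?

In the first 4 days the combined rate is 3/22, so 6/11 of the job is done, leaving 5/11.
After Intern 1 leaves the rate is 1/22 per day; the remaining 5/11 takes 10 days.
Total = 4 + 10 = 14 days.

14 days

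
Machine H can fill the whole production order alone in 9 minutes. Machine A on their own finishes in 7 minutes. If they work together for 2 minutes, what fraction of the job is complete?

32/63

Combined rate: 1/9 + 1/7 = (7 + 9)/63 = 16/63 per minute.
In 2 minutes they complete 2·16/63 = 32/63 of the job.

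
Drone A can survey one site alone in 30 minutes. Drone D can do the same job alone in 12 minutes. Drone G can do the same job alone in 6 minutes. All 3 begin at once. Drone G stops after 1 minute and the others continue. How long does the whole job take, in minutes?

In the first 1 minute the combined rate is 17/60, so 17/60 of the job is done, leaving 43/60.
After Drone G leaves the rate is 7/60 per minute; the remaining 43/60 takes 43/7 minutes.
Total = 1 + 43/7 = 50/7 minutes.

50/7 minutes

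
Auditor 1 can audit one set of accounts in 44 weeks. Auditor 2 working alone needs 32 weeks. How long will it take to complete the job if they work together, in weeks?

With two workers the combined time is the product over the sum: 44·32/(44+32) = 1408/76 = 352/19 weeks.

352/19 weeks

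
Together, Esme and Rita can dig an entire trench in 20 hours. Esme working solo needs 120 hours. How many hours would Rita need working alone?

Combined rate is 1/20 per hour.
Known contribution: 1/120 per hour.
So Rita's rate is 1/20 − 1/120 = 1/24, meaning 24 hours alone.

24 hours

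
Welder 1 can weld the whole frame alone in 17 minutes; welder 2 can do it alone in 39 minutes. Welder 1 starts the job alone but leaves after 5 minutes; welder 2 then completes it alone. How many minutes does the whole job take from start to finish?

In 5 minutes welder 1 does 5/17 of the job, leaving 12/17.
Welder 2 works at 1/39 per minute, so finishing takes 12/17 ÷ 1/39 = 468/17 minutes.
Total time = 5 + 468/17 = 553/17 minutes.

553/17 minutes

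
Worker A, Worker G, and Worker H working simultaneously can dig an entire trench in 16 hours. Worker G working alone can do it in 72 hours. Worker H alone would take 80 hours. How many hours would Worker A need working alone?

Combined rate is 1/16 per hour.
Known contribution: 1/72 + 1/80 = (10 + 9)/720 = 19/720 per hour.
So Worker A's rate is 1/16 − 19/720 = 13/360, meaning 360/13 hours alone.

360/13 hours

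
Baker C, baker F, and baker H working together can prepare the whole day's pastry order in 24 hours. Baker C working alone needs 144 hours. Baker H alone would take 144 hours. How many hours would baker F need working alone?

36 hours

Combined rate is 1/24 per hour.
Known contribution: 1/144 + 1/144 = (1 + 1)/144 = 2/144 = 1/72 per hour.
So baker F's rate is 1/24 − 1/72 = 1/36, meaning 36 hours alone.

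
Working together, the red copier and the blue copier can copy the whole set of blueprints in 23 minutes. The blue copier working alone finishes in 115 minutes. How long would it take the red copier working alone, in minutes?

115/4 minutes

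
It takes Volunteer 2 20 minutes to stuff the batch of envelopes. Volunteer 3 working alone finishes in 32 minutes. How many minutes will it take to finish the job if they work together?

160/13 minutes

Combined rate: 1/20 + 1/32 = (8 + 5)/160 = 13/160 per minute.
Time = 1 ÷ (13/160) = 160/13 minutes.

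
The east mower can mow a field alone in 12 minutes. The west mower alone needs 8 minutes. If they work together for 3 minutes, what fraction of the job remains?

3/8

Combined rate: 1/12 + 1/8 = (2 + 3)/24 = 5/24 per minute.
In 3 minutes they complete 3·5/24 = 5/8 of the job.
So 3/8 remains.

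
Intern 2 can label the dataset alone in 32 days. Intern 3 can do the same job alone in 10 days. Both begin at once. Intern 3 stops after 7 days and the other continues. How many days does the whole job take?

48/5 days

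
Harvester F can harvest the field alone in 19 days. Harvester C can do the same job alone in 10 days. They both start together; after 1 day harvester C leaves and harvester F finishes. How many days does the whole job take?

171/10 days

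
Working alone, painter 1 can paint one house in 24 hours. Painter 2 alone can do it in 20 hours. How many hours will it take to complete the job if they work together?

120/11 hours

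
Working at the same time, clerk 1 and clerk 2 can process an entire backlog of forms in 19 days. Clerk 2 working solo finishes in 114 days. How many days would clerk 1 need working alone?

114/5 days

Combined rate is 1/19 per day.
Known contribution: 1/114 per day.
So clerk 1's rate is 1/19 − 1/114 = 5/114, meaning 114/5 days alone.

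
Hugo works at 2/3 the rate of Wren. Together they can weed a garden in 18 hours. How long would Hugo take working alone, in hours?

45 hours

Let Wren's rate be r; then Hugo's rate is (2/3)r, so together (2/3 + 1)r = (5/3)r = 1/18.
Thus r = 1/30 per hour.
Wren alone: 30 hours; Hugo alone: 45 hours.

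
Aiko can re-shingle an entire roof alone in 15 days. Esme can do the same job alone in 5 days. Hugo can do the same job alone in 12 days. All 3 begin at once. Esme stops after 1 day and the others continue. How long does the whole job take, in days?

In the first 1 day the combined rate is 7/20, so 7/20 of the job is done, leaving 13/20.
After Esme leaves the rate is 3/20 per day; the remaining 13/20 takes 13/3 days.
Total = 1 + 13/3 = 16/3 days.

16/3 days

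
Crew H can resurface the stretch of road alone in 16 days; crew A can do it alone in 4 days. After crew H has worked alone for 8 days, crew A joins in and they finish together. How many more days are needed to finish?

8/5 days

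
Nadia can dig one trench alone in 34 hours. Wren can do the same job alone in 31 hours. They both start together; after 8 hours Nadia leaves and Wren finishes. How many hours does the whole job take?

403/17 hours

In the first 8 hours the combined rate is 65/1054, so 260/527 of the job is done, leaving 267/527.
After Nadia leaves the rate is 1/31 per hour; the remaining 267/527 takes 267/17 hours.
Total = 8 + 267/17 = 403/17 hours.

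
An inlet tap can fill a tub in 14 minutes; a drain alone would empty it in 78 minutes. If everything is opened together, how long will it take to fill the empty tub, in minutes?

273/16 minutes

Net rate = 1/14 − 1/78 = (39 − 7)/546 = 32/546 = 16/273 per minute.
Filling time = 1 ÷ (16/273) = 273/16 minutes.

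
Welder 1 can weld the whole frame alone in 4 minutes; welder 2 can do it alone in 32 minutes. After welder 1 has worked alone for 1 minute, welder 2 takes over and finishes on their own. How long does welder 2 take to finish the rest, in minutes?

24 minutes

In 1 minute welder 1 does 1/4 of the job, leaving 3/4.
Welder 2 works at 1/32 per minute, so finishing takes 3/4 ÷ 1/32 = 24 minutes.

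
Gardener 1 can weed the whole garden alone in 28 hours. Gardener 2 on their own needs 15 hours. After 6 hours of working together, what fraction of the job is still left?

27/70

Combined rate: 1/28 + 1/15 = (15 + 28)/420 = 43/420 per hour.
In 6 hours they complete 6·43/420 = 43/70 of the job.
So 27/70 remains.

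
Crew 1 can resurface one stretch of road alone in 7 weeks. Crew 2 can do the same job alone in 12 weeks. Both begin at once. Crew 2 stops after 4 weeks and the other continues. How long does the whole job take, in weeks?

14/3 weeks

In the first 4 weeks the combined rate is 19/84, so 19/21 of the job is done, leaving 2/21.
After Crew 2 leaves the rate is 1/7 per week; the remaining 2/21 takes 2/3 weeks.
Total = 4 + 2/3 = 14/3 weeks.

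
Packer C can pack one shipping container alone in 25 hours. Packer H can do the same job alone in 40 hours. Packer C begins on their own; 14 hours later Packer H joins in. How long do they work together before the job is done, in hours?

88/13 hours

In the first 14 hours Packer C alone does 14/25 of the job, leaving 11/25.
Once everyone is working, combined rate: 1/25 + 1/40 = (8 + 5)/200 = 13/200 per hour.
Remaining 11/25 at 13/200 per hour takes 88/13 hours.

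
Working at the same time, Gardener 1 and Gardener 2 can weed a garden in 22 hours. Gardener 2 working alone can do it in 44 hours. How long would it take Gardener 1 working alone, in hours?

Combined rate is 1/22 per hour.
Known contribution: 1/44 per hour.
So Gardener 1's rate is 1/22 − 1/44 = 1/44, meaning 44 hours alone.

44 hours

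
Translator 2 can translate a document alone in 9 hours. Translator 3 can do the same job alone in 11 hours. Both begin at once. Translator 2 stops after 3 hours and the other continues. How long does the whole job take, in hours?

In the first 3 hours the combined rate is 20/99, so 20/33 of the job is done, leaving 13/33.
After translator 2 leaves the rate is 1/11 per hour; the remaining 13/33 takes 13/3 hours.
Total = 3 + 13/3 = 22/3 hours.

22/3 hours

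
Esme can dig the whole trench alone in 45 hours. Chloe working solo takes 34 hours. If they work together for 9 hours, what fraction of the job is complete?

79/170

Combined rate: 1/45 + 1/34 = (34 + 45)/1530 = 79/1530 per hour.
In 9 hours they complete 9·79/1530 = 79/170 of the job.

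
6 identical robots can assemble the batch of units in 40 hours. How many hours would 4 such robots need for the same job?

Total work is 6·40 = 240 robot-hours.
With 4 robots: 240/4 = 60 hours.

60 hours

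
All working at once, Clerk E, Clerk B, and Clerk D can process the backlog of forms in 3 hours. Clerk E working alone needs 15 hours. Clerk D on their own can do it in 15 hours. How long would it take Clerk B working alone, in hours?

Combined rate is 1/3 per hour.
Known contribution: 1/15 + 1/15 = (1 + 1)/15 = 2/15 per hour.
So Clerk B's rate is 1/3 − 2/15 = 1/5, meaning 5 hours alone.

5 hours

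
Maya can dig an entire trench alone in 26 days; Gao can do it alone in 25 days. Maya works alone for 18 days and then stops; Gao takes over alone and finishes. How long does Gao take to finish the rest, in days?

100/13 days

In 18 days Maya does 18/26 = 9/13 of the job, leaving 4/13.
Gao works at 1/25 per day, so finishing takes 4/13 ÷ 1/25 = 100/13 days.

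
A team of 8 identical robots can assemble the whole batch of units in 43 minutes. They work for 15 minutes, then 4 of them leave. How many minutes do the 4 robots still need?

One robot does 1/344 of the job per minute.
After 15 minutes with 8 robots, 15/43 is done (28/43 left).
With 4 robots the rate is 4/344 = 1/86, so the rest takes 28/43 ÷ 1/86 = 56 minutes.

56 minutes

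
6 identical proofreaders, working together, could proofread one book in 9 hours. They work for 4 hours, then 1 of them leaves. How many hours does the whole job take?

10 hours

One proofreader does 1/54 of the job per hour.
After 4 hours with 6 proofreaders, 4/9 is done (5/9 left).
With 5 proofreaders the rate is 5/54, so the rest takes 5/9 ÷ 5/54 = 6 hours.
Total = 4 + 6 = 10 hours.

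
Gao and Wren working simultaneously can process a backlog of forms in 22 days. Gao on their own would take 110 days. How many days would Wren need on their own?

Combined rate is 1/22 per day.
Known contribution: 1/110 per day.
So Wren's rate is 1/22 − 1/110 = 2/55, meaning 55/2 days alone.

55/2 days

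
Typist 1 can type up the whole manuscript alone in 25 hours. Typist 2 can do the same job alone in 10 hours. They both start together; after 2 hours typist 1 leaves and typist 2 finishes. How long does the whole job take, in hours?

46/5 hours

In the first 2 hours the combined rate is 7/50, so 7/25 of the job is done, leaving 18/25.
After typist 1 leaves the rate is 1/10 per hour; the remaining 18/25 takes 36/5 hours.
Total = 2 + 36/5 = 46/5 hours.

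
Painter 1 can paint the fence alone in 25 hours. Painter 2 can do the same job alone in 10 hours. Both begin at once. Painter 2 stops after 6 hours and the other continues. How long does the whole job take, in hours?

In the first 6 hours the combined rate is 7/50, so 21/25 of the job is done, leaving 4/25.
After Painter 2 leaves the rate is 1/25 per hour; the remaining 4/25 takes 4 hours.
Total = 6 + 4 = 10 hours.

10 hours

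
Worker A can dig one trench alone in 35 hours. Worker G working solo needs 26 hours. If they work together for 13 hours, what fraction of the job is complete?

Combined rate: 1/35 + 1/26 = (26 + 35)/910 = 61/910 per hour.
In 13 hours they complete 13·61/910 = 61/70 of the job.

61/70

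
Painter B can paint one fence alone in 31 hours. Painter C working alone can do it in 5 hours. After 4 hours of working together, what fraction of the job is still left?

Combined rate: 1/31 + 1/5 = (5 + 31)/155 = 36/155 per hour.
In 4 hours they complete 4·36/155 = 144/155 of the job.
So 11/155 remains.

11/155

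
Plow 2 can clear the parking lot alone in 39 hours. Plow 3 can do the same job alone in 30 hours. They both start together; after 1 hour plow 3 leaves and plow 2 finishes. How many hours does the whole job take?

377/10 hours

In the first 1 hour the combined rate is 23/390, so 23/390 of the job is done, leaving 367/390.
After plow 3 leaves the rate is 1/39 per hour; the remaining 367/390 takes 367/10 hours.
Total = 1 + 367/10 = 377/10 hours.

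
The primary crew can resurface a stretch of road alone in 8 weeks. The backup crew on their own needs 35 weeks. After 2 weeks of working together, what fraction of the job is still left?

97/140

Combined rate: 1/8 + 1/35 = (35 + 8)/280 = 43/280 per week.
In 2 weeks they complete 2·43/280 = 43/140 of the job.
So 97/140 remains.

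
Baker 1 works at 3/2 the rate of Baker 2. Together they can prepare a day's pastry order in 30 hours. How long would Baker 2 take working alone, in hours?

75 hours

Let Baker 2's rate be r; then Baker 1's rate is (3/2)r, so together (3/2 + 1)r = (5/2)r = 1/30.
Thus r = 1/75 per hour.
Baker 2 alone: 75 hours; Baker 1 alone: 50 hours.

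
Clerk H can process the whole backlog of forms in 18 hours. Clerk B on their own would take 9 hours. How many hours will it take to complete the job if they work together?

Combined rate: 1/18 + 1/9 = (1 + 2)/18 = 3/18 = 1/6 per hour.
Time = 1 ÷ (1/6) = 6 hours.

6 hours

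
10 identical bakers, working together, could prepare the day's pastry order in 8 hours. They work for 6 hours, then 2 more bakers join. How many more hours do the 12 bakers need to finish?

5/3 hours

One baker does 1/80 of the job per hour.
After 6 hours with 10 bakers, 3/4 is done (1/4 left).
With 12 bakers the rate is 12/80 = 3/20, so the rest takes 1/4 ÷ 3/20 = 5/3 hours.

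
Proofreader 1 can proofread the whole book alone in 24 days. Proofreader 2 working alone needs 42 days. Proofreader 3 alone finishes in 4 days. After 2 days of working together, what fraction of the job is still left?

31/84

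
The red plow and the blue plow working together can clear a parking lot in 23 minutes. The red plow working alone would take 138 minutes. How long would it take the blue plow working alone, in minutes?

Combined rate is 1/23 per minute.
Known contribution: 1/138 per minute.
So the blue plow's rate is 1/23 − 1/138 = 5/138, meaning 138/5 minutes alone.

138/5 minutes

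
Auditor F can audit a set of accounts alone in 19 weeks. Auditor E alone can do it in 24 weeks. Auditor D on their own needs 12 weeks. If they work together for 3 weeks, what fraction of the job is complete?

81/152

Combined rate: 1/19 + 1/24 + 1/12 = (24 + 19 + 38)/456 = 81/456 = 27/152 per week.
In 3 weeks they complete 3·27/152 = 81/152 of the job.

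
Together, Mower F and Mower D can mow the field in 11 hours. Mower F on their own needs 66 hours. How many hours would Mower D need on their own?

Combined rate is 1/11 per hour.
Known contribution: 1/66 per hour.
So Mower D's rate is 1/11 − 1/66 = 5/66, meaning 66/5 hours alone.

66/5 hours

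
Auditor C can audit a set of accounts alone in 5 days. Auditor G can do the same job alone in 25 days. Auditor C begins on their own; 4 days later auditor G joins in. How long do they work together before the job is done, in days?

5/6 days

In the first 4 days auditor C alone does 4/5 of the job, leaving 1/5.
Once everyone is working, combined rate: 1/5 + 1/25 = (5 + 1)/25 = 6/25 per day.
Remaining 1/5 at 6/25 per day takes 5/6 days.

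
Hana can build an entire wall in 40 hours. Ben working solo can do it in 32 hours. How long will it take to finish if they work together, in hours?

Combined rate: 1/40 + 1/32 = (4 + 5)/160 = 9/160 per hour.
Time = 1 ÷ (9/160) = 160/9 hours.

160/9 hours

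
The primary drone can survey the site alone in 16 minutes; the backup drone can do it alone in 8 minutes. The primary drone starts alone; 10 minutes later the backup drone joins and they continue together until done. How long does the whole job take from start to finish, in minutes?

12 minutes

In 10 minutes the primary drone does 10/16 = 5/8 of the job, leaving 3/8.
The primary drone and the backup drone together work at 3/16 per minute, so finishing takes 3/8 ÷ 3/16 = 2 minutes.
Total time = 10 + 2 = 12 minutes.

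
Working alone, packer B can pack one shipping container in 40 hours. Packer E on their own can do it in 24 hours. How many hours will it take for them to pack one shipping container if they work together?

15 hours

Combined rate: 1/40 + 1/24 = (3 + 5)/120 = 8/120 = 1/15 per hour.
Time = 1 ÷ (1/15) = 15 hours.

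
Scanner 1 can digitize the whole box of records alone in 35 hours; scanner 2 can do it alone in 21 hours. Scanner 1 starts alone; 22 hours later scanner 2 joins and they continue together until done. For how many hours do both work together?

In 22 hours scanner 1 does 22/35 of the job, leaving 13/35.
Scanner 1 and scanner 2 together work at 8/105 per hour, so finishing takes 13/35 ÷ 8/105 = 39/8 hours.

39/8 hours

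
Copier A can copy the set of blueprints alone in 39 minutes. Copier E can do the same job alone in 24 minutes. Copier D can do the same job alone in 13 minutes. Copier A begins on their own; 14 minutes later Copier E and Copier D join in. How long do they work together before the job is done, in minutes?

40/9 minutes

In the first 14 minutes Copier A alone does 14/39 of the job, leaving 25/39.
Once everyone is working, combined rate: 1/39 + 1/24 + 1/13 = (8 + 13 + 24)/312 = 45/312 = 15/104 per minute.
Remaining 25/39 at 15/104 per minute takes 40/9 minutes.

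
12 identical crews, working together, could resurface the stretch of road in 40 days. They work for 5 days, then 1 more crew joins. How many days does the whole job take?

485/13 days

One crew does 1/480 of the job per day.
After 5 days with 12 crews, 1/8 is done (7/8 left).
With 13 crews the rate is 13/480, so the rest takes 7/8 ÷ 13/480 = 420/13 days.
Total = 5 + 420/13 = 485/13 days.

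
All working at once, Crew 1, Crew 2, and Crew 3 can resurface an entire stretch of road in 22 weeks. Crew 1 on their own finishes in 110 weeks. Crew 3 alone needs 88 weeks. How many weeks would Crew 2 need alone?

Combined rate is 1/22 per week.
Known contribution: 1/110 + 1/88 = (4 + 5)/440 = 9/440 per week.
So Crew 2's rate is 1/22 − 9/440 = 1/40, meaning 40 weeks alone.

40 weeks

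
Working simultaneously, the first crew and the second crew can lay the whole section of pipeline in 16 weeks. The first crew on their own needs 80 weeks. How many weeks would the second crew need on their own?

20 weeks

Combined rate is 1/16 per week.
Known contribution: 1/80 per week.
So the second crew's rate is 1/16 − 1/80 = 1/20, meaning 20 weeks alone.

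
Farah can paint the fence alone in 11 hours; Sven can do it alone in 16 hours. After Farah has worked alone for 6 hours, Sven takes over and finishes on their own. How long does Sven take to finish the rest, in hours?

80/11 hours

In 6 hours Farah does 6/11 of the job, leaving 5/11.
Sven works at 1/16 per hour, so finishing takes 5/11 ÷ 1/16 = 80/11 hours.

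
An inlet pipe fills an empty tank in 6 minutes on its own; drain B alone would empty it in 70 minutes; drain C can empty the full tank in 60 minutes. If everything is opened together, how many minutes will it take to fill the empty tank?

Net rate = 1/6 − 1/70 − 1/60 = (70 − 6 − 7)/420 = 57/420 = 19/140 per minute.
Filling time = 1 ÷ (19/140) = 140/19 minutes.

140/19 minutes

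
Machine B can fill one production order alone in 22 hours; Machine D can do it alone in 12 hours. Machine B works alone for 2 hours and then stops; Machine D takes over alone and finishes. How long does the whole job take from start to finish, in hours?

In 2 hours Machine B does 2/22 = 1/11 of the job, leaving 10/11.
Machine D works at 1/12 per hour, so finishing takes 10/11 ÷ 1/12 = 120/11 hours.
Total time = 2 + 120/11 = 142/11 hours.

142/11 hours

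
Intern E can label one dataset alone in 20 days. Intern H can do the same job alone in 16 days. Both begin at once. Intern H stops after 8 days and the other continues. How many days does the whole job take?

10 days

In the first 8 days the combined rate is 9/80, so 9/10 of the job is done, leaving 1/10.
After intern H leaves the rate is 1/20 per day; the remaining 1/10 takes 2 days.
Total = 8 + 2 = 10 days.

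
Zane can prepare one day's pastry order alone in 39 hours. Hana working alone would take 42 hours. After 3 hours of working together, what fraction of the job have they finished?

27/182

Combined rate: 1/39 + 1/42 = (14 + 13)/546 = 27/546 = 9/182 per hour.
In 3 hours they complete 3·9/182 = 27/182 of the job.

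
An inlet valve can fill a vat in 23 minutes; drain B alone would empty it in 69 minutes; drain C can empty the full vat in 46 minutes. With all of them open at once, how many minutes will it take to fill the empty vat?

138 minutes

Net rate = 1/23 − 1/69 − 1/46 = (6 − 2 − 3)/138 = 1/138 per minute.
Filling time = 1 ÷ (1/138) = 138 minutes.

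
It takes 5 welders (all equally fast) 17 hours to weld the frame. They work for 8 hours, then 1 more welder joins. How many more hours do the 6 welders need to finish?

15/2 hours

One welder does 1/85 of the job per hour.
After 8 hours with 5 welders, 8/17 is done (9/17 left).
With 6 welders the rate is 6/85, so the rest takes 9/17 ÷ 6/85 = 15/2 hours.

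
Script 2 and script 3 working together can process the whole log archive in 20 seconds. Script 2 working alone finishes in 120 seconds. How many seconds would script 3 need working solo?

Combined rate is 1/20 per second.
Known contribution: 1/120 per second.
So script 3's rate is 1/20 − 1/120 = 1/24, meaning 24 seconds alone.

24 seconds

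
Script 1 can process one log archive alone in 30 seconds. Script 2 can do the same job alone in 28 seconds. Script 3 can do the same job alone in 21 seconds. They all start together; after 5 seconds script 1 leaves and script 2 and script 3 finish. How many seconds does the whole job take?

In the first 5 seconds the combined rate is 7/60, so 7/12 of the job is done, leaving 5/12.
After script 1 leaves the rate is 1/12 per second; the remaining 5/12 takes 5 seconds.
Total = 5 + 5 = 10 seconds.

10 seconds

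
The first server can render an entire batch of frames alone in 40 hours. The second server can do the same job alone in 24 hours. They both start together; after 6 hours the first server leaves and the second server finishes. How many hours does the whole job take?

102/5 hours

In the first 6 hours the combined rate is 1/15, so 2/5 of the job is done, leaving 3/5.
After the first server leaves the rate is 1/24 per hour; the remaining 3/5 takes 72/5 hours.
Total = 6 + 72/5 = 102/5 hours.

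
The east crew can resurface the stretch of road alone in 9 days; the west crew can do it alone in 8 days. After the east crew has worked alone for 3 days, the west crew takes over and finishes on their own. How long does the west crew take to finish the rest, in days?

16/3 days

In 3 days the east crew does 3/9 = 1/3 of the job, leaving 2/3.
The west crew works at 1/8 per day, so finishing takes 2/3 ÷ 1/8 = 16/3 days.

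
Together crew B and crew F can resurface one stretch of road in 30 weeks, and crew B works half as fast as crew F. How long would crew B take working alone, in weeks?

90 weeks

Let crew F's rate be r; then crew B's rate is (1/2)r, so together (1/2 + 1)r = (3/2)r = 1/30.
Thus r = 1/45 per week.
Crew F alone: 45 weeks; crew B alone: 90 weeks.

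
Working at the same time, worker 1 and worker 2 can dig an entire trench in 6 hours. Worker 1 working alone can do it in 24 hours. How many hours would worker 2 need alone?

Combined rate is 1/6 per hour.
Known contribution: 1/24 per hour.
So worker 2's rate is 1/6 − 1/24 = 1/8, meaning 8 hours alone.

8 hours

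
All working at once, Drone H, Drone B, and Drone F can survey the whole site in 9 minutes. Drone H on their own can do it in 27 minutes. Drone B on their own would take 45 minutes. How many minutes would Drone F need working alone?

Combined rate is 1/9 per minute.
Known contribution: 1/27 + 1/45 = (5 + 3)/135 = 8/135 per minute.
So Drone F's rate is 1/9 − 8/135 = 7/135, meaning 135/7 minutes alone.

135/7 minutes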